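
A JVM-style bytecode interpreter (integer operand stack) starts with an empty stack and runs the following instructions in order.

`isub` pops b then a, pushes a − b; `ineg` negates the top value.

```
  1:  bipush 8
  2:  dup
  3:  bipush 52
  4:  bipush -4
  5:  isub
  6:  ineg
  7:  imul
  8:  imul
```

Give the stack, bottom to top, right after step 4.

bipush 8  : [8]
dup       : [8, 8]
bipush 52 : [8, 8, 52]
bipush -4 : [8, 8, 52, -4]

[8, 8, 52, -4]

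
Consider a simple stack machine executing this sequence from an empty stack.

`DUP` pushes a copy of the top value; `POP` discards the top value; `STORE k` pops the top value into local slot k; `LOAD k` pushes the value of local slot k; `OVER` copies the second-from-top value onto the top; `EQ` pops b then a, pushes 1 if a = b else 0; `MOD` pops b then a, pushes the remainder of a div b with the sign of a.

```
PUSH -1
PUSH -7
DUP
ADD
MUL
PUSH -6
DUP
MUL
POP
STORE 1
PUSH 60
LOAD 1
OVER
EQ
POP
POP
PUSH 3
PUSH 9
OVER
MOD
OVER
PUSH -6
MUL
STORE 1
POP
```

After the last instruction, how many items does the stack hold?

1

PUSH -1 → [-1]
PUSH -7 → [-1, -7]
DUP     → [-1, -7, -7]
ADD     → [-1, -14]
MUL     → [14]
PUSH -6 → [14, -6]
DUP     → [14, -6, -6]
MUL     → [14, 36]
POP     → [14]
STORE 1 → []
PUSH 60 → [60]
LOAD 1  → [60, 14]
OVER    → [60, 14, 60]
EQ      → [60, 0]
POP     → [60]
POP     → []
PUSH 3  → [3]
PUSH 9  → [3, 9]
OVER    → [3, 9, 3]
MOD     → [3, 0]
OVER    → [3, 0, 3]
PUSH -6 → [3, 0, 3, -6]
MUL     → [3, 0, -18]
STORE 1 → [3, 0]
POP     → [3]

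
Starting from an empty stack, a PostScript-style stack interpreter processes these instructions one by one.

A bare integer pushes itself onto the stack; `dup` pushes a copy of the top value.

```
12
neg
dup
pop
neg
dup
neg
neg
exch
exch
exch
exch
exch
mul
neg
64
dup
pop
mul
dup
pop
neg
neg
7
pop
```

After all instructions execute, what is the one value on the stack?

12    12
neg   -12
dup   -12 -12
pop   -12
neg   12
dup   12 12
neg   12 -12
neg   12 12
exch  12 12
exch  12 12
exch  12 12
exch  12 12
exch  12 12
mul   144
neg   -144
64    -144 64
dup   -144 64 64
pop   -144 64
mul   -9216
dup   -9216 -9216
pop   -9216
neg   9216
neg   -9216
7     -9216 7
pop   -9216

-9216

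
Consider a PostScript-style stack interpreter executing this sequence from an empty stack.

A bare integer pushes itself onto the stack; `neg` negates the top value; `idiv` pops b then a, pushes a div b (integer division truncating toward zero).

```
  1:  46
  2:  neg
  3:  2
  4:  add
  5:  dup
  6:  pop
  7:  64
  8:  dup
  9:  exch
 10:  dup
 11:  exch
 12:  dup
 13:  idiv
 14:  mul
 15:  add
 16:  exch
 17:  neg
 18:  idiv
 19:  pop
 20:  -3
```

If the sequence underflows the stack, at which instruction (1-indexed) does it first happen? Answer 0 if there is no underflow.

0

46   -> [46]
neg  -> [-46]
2    -> [-46, 2]
add  -> [-44]
dup  -> [-44, -44]
pop  -> [-44]
64   -> [-44, 64]
dup  -> [-44, 64, 64]
exch -> [-44, 64, 64]
dup  -> [-44, 64, 64, 64]
exch -> [-44, 64, 64, 64]
dup  -> [-44, 64, 64, 64, 64]
idiv -> [-44, 64, 64, 1]
mul  -> [-44, 64, 64]
add  -> [-44, 128]
exch -> [128, -44]
neg  -> [128, 44]
idiv -> [2]
pop  -> []
-3   -> [-3]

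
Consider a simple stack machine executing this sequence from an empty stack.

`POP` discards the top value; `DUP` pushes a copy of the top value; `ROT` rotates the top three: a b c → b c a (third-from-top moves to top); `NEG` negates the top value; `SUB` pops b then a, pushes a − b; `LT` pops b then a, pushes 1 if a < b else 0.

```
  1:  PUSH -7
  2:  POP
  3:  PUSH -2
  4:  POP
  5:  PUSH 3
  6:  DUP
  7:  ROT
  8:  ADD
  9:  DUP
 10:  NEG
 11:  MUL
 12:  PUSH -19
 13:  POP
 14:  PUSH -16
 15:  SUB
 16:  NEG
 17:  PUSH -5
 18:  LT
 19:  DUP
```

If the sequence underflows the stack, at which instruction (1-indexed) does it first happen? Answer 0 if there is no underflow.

PUSH -7 → -7
POP     → (empty)
PUSH -2 → -2
POP     → (empty)
PUSH 3  → 3
DUP     → 3 3
ROT  — needs 3 operands, stack has 2 → underflow

7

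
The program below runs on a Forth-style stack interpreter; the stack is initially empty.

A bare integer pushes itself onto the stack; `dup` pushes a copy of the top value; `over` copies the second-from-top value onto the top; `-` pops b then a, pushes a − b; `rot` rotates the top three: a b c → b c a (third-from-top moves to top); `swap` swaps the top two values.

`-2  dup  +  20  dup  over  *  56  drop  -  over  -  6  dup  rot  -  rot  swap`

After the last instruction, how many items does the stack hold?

-2   -> [-2]
dup  -> [-2, -2]
+    -> [-4]
20   -> [-4, 20]
dup  -> [-4, 20, 20]
over -> [-4, 20, 20, 20]
*    -> [-4, 20, 400]
56   -> [-4, 20, 400, 56]
drop -> [-4, 20, 400]
-    -> [-4, -380]
over -> [-4, -380, -4]
-    -> [-4, -376]
6    -> [-4, -376, 6]
dup  -> [-4, -376, 6, 6]
rot  -> [-4, 6, 6, -376]
-    -> [-4, 6, 382]
rot  -> [6, 382, -4]
swap -> [6, -4, 382]

3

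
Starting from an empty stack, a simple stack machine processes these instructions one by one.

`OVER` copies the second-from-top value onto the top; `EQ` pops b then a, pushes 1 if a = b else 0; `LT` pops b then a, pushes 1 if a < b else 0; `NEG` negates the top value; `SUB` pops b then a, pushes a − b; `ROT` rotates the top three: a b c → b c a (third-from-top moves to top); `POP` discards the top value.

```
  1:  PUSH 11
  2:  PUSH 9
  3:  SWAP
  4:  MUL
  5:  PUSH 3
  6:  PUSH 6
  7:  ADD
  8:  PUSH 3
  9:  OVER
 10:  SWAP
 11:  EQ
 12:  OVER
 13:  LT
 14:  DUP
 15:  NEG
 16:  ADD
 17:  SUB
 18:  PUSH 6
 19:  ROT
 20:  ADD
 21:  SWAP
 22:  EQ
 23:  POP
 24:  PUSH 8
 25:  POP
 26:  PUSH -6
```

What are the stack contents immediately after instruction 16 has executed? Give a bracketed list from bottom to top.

PUSH 11 → 11
PUSH 9  → 11 9
SWAP    → 9 11
MUL     → 99
PUSH 3  → 99 3
PUSH 6  → 99 3 6
ADD     → 99 9
PUSH 3  → 99 9 3
OVER    → 99 9 3 9
SWAP    → 99 9 9 3
EQ      → 99 9 0
OVER    → 99 9 0 9
LT      → 99 9 1
DUP     → 99 9 1 1
NEG     → 99 9 1 -1
ADD     → 99 9 0

[99, 9, 0]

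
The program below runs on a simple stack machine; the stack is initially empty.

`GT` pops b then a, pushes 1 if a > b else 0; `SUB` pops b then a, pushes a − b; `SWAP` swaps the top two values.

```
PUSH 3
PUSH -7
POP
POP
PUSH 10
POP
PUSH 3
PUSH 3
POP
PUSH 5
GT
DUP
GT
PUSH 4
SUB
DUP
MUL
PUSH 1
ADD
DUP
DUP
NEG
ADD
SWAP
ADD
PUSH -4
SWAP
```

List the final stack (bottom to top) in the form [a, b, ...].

[-4, 17]

PUSH 3  -> [3]
PUSH -7 -> [3, -7]
POP     -> [3]
POP     -> []
PUSH 10 -> [10]
POP     -> []
PUSH 3  -> [3]
PUSH 3  -> [3, 3]
POP     -> [3]
PUSH 5  -> [3, 5]
GT      -> [0]
DUP     -> [0, 0]
GT      -> [0]
PUSH 4  -> [0, 4]
SUB     -> [-4]
DUP     -> [-4, -4]
MUL     -> [16]
PUSH 1  -> [16, 1]
ADD     -> [17]
DUP     -> [17, 17]
DUP     -> [17, 17, 17]
NEG     -> [17, 17, -17]
ADD     -> [17, 0]
SWAP    -> [0, 17]
ADD     -> [17]
PUSH -4 -> [17, -4]
SWAP    -> [-4, 17]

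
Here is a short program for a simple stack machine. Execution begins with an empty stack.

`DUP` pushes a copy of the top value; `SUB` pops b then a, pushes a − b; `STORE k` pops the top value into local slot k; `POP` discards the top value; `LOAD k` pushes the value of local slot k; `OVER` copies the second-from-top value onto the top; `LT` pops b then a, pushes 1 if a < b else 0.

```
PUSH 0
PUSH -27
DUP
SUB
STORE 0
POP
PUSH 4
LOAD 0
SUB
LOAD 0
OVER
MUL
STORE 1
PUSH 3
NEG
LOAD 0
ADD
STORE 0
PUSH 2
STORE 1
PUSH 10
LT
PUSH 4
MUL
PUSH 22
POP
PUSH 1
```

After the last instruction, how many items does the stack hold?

2

PUSH 0   -> 0
PUSH -27 -> 0 -27
DUP      -> 0 -27 -27
SUB      -> 0 0
STORE 0  -> 0
POP      -> (empty)
PUSH 4   -> 4
LOAD 0   -> 4 0
SUB      -> 4
LOAD 0   -> 4 0
OVER     -> 4 0 4
MUL      -> 4 0
STORE 1  -> 4
PUSH 3   -> 4 3
NEG      -> 4 -3
LOAD 0   -> 4 -3 0
ADD      -> 4 -3
STORE 0  -> 4
PUSH 2   -> 4 2
STORE 1  -> 4
PUSH 10  -> 4 10
LT       -> 1
PUSH 4   -> 1 4
MUL      -> 4
PUSH 22  -> 4 22
POP      -> 4
PUSH 1   -> 4 1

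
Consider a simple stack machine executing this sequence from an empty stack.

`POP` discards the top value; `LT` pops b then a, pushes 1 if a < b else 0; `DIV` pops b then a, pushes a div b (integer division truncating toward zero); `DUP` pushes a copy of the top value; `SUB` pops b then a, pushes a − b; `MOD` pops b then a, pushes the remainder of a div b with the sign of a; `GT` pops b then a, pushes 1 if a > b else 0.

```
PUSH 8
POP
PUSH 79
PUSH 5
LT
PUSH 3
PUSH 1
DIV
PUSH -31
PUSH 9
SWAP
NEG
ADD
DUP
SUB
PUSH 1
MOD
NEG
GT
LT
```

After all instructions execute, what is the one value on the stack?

PUSH 8   : [8]
POP      : []
PUSH 79  : [79]
PUSH 5   : [79, 5]
LT       : [0]
PUSH 3   : [0, 3]
PUSH 1   : [0, 3, 1]
DIV      : [0, 3]
PUSH -31 : [0, 3, -31]
PUSH 9   : [0, 3, -31, 9]
SWAP     : [0, 3, 9, -31]
NEG      : [0, 3, 9, 31]
ADD      : [0, 3, 40]
DUP      : [0, 3, 40, 40]
SUB      : [0, 3, 0]
PUSH 1   : [0, 3, 0, 1]
MOD      : [0, 3, 0]
NEG      : [0, 3, 0]
GT       : [0, 1]
LT       : [1]

1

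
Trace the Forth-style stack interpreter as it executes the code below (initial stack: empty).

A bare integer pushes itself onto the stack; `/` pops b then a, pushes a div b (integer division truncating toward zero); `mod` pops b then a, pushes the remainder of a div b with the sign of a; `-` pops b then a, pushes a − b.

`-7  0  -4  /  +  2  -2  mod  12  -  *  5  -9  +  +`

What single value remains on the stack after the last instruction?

80

-7  : -7
0   : -7 0
-4  : -7 0 -4
/   : -7 0
+   : -7
2   : -7 2
-2  : -7 2 -2
mod : -7 0
12  : -7 0 12
-   : -7 -12
*   : 84
5   : 84 5
-9  : 84 5 -9
+   : 84 -4
+   : 80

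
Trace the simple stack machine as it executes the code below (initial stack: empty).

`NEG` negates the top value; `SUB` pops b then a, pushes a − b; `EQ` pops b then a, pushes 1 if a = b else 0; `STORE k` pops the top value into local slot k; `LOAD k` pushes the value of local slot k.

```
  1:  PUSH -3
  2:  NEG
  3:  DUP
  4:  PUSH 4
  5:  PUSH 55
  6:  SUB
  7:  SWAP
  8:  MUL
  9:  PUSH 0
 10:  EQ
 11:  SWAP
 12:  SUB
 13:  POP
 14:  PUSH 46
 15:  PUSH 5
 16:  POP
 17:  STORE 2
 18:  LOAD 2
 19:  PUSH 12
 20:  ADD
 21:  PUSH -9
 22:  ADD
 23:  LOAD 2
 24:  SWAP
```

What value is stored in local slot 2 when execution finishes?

46

PUSH -3 -> [-3]
NEG     -> [3]
DUP     -> [3, 3]
PUSH 4  -> [3, 3, 4]
PUSH 55 -> [3, 3, 4, 55]
SUB     -> [3, 3, -51]
SWAP    -> [3, -51, 3]
MUL     -> [3, -153]
PUSH 0  -> [3, -153, 0]
EQ      -> [3, 0]
SWAP    -> [0, 3]
SUB     -> [-3]
POP     -> []
PUSH 46 -> [46]
PUSH 5  -> [46, 5]
POP     -> [46]
STORE 2 -> []
LOAD 2  -> [46]
PUSH 12 -> [46, 12]
ADD     -> [58]
PUSH -9 -> [58, -9]
ADD     -> [49]
LOAD 2  -> [49, 46]
SWAP    -> [46, 49]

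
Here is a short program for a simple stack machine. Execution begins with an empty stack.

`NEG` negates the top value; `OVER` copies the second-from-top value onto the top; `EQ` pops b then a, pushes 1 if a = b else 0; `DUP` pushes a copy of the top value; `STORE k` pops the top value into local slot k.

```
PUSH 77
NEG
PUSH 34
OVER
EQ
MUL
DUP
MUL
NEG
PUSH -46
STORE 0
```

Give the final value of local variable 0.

PUSH 77  -> 77
NEG      -> -77
PUSH 34  -> -77 34
OVER     -> -77 34 -77
EQ       -> -77 0
MUL      -> 0
DUP      -> 0 0
MUL      -> 0
NEG      -> 0
PUSH -46 -> 0 -46
STORE 0  -> 0

-46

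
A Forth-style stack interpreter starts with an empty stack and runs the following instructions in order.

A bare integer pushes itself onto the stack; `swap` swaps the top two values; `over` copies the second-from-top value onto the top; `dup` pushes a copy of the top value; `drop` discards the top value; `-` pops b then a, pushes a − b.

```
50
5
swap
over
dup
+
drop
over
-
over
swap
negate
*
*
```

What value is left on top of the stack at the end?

-1125

50     -> [50]
5      -> [50, 5]
swap   -> [5, 50]
over   -> [5, 50, 5]
dup    -> [5, 50, 5, 5]
+      -> [5, 50, 10]
drop   -> [5, 50]
over   -> [5, 50, 5]
-      -> [5, 45]
over   -> [5, 45, 5]
swap   -> [5, 5, 45]
negate -> [5, 5, -45]
*      -> [5, -225]
*      -> [-1125]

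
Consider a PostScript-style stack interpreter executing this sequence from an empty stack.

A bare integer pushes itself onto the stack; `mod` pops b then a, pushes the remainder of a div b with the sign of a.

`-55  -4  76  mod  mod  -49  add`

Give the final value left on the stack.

-55 -> [-55]
-4  -> [-55, -4]
76  -> [-55, -4, 76]
mod -> [-55, -4]
mod -> [-3]
-49 -> [-3, -49]
add -> [-52]

-52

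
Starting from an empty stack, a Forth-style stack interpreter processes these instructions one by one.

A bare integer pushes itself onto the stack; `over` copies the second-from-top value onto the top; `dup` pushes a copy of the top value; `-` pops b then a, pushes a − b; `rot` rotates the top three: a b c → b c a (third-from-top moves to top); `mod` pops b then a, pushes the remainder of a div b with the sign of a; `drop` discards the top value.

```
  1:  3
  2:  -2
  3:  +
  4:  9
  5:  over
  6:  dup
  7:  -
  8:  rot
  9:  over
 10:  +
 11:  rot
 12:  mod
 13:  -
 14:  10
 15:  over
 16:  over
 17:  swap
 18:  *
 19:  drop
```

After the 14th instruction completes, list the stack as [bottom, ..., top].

[-1, 10]

3    -> [3]
-2   -> [3, -2]
+    -> [1]
9    -> [1, 9]
over -> [1, 9, 1]
dup  -> [1, 9, 1, 1]
-    -> [1, 9, 0]
rot  -> [9, 0, 1]
over -> [9, 0, 1, 0]
+    -> [9, 0, 1]
rot  -> [0, 1, 9]
mod  -> [0, 1]
-    -> [-1]
10   -> [-1, 10]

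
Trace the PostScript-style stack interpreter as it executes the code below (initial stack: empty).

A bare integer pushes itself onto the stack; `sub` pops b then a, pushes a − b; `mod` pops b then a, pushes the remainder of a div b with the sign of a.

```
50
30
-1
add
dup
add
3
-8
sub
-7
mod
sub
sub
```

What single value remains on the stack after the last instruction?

-4

50  -> [50]
30  -> [50, 30]
-1  -> [50, 30, -1]
add -> [50, 29]
dup -> [50, 29, 29]
add -> [50, 58]
3   -> [50, 58, 3]
-8  -> [50, 58, 3, -8]
sub -> [50, 58, 11]
-7  -> [50, 58, 11, -7]
mod -> [50, 58, 4]
sub -> [50, 54]
sub -> [-4]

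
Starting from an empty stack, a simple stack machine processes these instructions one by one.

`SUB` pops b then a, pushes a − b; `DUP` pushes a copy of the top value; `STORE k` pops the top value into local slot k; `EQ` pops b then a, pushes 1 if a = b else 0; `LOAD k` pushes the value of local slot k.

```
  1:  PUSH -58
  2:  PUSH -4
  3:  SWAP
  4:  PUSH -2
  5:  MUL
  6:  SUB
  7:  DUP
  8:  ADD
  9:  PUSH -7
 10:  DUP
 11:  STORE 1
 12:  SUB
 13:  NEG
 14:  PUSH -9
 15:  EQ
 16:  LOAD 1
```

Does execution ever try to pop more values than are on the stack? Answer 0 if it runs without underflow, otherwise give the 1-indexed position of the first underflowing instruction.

PUSH -58  -58
PUSH -4   -58 -4
SWAP      -4 -58
PUSH -2   -4 -58 -2
MUL       -4 116
SUB       -120
DUP       -120 -120
ADD       -240
PUSH -7   -240 -7
DUP       -240 -7 -7
STORE 1   -240 -7
SUB       -233
NEG       233
PUSH -9   233 -9
EQ        0
LOAD 1    0 -7

0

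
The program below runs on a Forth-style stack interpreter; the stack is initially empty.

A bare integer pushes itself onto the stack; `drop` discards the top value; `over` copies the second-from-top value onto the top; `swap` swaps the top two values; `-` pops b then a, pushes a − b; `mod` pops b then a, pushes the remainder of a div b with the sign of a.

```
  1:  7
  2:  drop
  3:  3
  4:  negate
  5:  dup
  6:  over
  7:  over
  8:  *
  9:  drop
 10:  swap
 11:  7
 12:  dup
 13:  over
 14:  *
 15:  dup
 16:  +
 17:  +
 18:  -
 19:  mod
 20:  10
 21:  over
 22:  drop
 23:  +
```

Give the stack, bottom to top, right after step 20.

[-3, 10]

7      : 7
drop   : (empty)
3      : 3
negate : -3
dup    : -3 -3
over   : -3 -3 -3
over   : -3 -3 -3 -3
*      : -3 -3 9
drop   : -3 -3
swap   : -3 -3
7      : -3 -3 7
dup    : -3 -3 7 7
over   : -3 -3 7 7 7
*      : -3 -3 7 49
dup    : -3 -3 7 49 49
+      : -3 -3 7 98
+      : -3 -3 105
-      : -3 -108
mod    : -3
10     : -3 10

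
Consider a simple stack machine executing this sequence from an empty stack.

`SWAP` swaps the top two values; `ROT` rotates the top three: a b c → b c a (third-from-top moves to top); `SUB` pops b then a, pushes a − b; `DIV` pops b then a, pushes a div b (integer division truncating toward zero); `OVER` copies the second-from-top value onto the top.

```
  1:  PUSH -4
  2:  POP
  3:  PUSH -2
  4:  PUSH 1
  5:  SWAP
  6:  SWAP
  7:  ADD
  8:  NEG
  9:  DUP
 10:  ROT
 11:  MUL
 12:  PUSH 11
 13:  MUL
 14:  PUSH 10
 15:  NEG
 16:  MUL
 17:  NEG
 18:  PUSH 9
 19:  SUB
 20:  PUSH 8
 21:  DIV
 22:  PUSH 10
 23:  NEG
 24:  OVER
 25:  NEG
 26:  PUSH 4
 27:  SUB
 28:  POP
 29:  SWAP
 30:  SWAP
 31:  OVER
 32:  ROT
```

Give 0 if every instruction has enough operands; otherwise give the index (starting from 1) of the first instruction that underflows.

10

PUSH -4 -> -4
POP     -> (empty)
PUSH -2 -> -2
PUSH 1  -> -2 1
SWAP    -> 1 -2
SWAP    -> -2 1
ADD     -> -1
NEG     -> 1
DUP     -> 1 1
ROT  — needs 3 operands, stack has 2 → underflow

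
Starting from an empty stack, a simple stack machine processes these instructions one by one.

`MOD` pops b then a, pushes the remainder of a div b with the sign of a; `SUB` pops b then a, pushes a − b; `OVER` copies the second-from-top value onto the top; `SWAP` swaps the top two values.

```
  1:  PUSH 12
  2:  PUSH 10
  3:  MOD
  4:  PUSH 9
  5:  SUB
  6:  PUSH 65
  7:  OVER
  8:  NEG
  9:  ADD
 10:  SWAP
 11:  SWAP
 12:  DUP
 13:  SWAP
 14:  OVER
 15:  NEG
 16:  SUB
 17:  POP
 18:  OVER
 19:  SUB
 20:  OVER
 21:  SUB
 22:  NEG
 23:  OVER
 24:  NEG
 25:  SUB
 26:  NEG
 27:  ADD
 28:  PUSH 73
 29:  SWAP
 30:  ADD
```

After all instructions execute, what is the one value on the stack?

159

PUSH 12 : 12
PUSH 10 : 12 10
MOD     : 2
PUSH 9  : 2 9
SUB     : -7
PUSH 65 : -7 65
OVER    : -7 65 -7
NEG     : -7 65 7
ADD     : -7 72
SWAP    : 72 -7
SWAP    : -7 72
DUP     : -7 72 72
SWAP    : -7 72 72
OVER    : -7 72 72 72
NEG     : -7 72 72 -72
SUB     : -7 72 144
POP     : -7 72
OVER    : -7 72 -7
SUB     : -7 79
OVER    : -7 79 -7
SUB     : -7 86
NEG     : -7 -86
OVER    : -7 -86 -7
NEG     : -7 -86 7
SUB     : -7 -93
NEG     : -7 93
ADD     : 86
PUSH 73 : 86 73
SWAP    : 73 86
ADD     : 159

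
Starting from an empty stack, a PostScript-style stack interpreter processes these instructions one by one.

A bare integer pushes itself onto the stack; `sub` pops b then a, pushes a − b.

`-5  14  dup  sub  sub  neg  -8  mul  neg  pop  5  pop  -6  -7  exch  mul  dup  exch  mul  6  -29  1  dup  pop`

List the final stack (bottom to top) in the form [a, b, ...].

-5    [-5]
14    [-5, 14]
dup   [-5, 14, 14]
sub   [-5, 0]
sub   [-5]
neg   [5]
-8    [5, -8]
mul   [-40]
neg   [40]
pop   []
5     [5]
pop   []
-6    [-6]
-7    [-6, -7]
exch  [-7, -6]
mul   [42]
dup   [42, 42]
exch  [42, 42]
mul   [1764]
6     [1764, 6]
-29   [1764, 6, -29]
1     [1764, 6, -29, 1]
dup   [1764, 6, -29, 1, 1]
pop   [1764, 6, -29, 1]

[1764, 6, -29, 1]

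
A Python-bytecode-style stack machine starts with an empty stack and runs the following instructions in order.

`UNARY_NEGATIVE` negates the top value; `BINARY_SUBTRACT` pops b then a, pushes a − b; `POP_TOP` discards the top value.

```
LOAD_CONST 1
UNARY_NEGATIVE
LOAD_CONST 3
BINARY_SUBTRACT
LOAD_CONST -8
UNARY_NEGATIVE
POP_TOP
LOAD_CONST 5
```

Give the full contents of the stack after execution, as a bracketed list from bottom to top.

[-4, 5]

LOAD_CONST 1    → 1
UNARY_NEGATIVE  → -1
LOAD_CONST 3    → -1 3
BINARY_SUBTRACT → -4
LOAD_CONST -8   → -4 -8
UNARY_NEGATIVE  → -4 8
POP_TOP         → -4
LOAD_CONST 5    → -4 5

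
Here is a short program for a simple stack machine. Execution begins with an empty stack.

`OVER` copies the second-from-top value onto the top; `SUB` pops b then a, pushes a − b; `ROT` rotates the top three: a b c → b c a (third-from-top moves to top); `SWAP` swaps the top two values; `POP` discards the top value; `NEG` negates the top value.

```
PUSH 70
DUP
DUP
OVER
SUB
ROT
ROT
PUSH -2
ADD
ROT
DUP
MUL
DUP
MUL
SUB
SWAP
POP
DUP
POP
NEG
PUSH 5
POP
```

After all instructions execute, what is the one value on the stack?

PUSH 70 → [70]
DUP     → [70, 70]
DUP     → [70, 70, 70]
OVER    → [70, 70, 70, 70]
SUB     → [70, 70, 0]
ROT     → [70, 0, 70]
ROT     → [0, 70, 70]
PUSH -2 → [0, 70, 70, -2]
ADD     → [0, 70, 68]
ROT     → [70, 68, 0]
DUP     → [70, 68, 0, 0]
MUL     → [70, 68, 0]
DUP     → [70, 68, 0, 0]
MUL     → [70, 68, 0]
SUB     → [70, 68]
SWAP    → [68, 70]
POP     → [68]
DUP     → [68, 68]
POP     → [68]
NEG     → [-68]
PUSH 5  → [-68, 5]
POP     → [-68]

-68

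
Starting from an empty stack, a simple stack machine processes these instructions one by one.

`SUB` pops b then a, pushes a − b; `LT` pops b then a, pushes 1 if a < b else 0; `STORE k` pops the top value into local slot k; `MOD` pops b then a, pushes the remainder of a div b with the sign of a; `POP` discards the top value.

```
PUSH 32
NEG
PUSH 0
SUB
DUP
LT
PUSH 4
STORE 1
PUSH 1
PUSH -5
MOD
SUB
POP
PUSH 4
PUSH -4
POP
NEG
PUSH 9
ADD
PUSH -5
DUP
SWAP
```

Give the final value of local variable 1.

PUSH 32  [32]
NEG      [-32]
PUSH 0   [-32, 0]
SUB      [-32]
DUP      [-32, -32]
LT       [0]
PUSH 4   [0, 4]
STORE 1  [0]
PUSH 1   [0, 1]
PUSH -5  [0, 1, -5]
MOD      [0, 1]
SUB      [-1]
POP      []
PUSH 4   [4]
PUSH -4  [4, -4]
POP      [4]
NEG      [-4]
PUSH 9   [-4, 9]
ADD      [5]
PUSH -5  [5, -5]
DUP      [5, -5, -5]
SWAP     [5, -5, -5]

4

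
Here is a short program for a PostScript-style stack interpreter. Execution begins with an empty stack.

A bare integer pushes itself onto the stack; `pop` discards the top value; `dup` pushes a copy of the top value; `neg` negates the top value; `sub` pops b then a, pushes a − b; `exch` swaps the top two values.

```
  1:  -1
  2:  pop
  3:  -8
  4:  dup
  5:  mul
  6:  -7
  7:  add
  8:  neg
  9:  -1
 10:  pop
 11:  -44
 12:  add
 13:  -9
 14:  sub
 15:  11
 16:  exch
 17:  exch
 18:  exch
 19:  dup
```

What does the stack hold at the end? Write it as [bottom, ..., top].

-1   : -1
pop  : (empty)
-8   : -8
dup  : -8 -8
mul  : 64
-7   : 64 -7
add  : 57
neg  : -57
-1   : -57 -1
pop  : -57
-44  : -57 -44
add  : -101
-9   : -101 -9
sub  : -92
11   : -92 11
exch : 11 -92
exch : -92 11
exch : 11 -92
dup  : 11 -92 -92

[11, -92, -92]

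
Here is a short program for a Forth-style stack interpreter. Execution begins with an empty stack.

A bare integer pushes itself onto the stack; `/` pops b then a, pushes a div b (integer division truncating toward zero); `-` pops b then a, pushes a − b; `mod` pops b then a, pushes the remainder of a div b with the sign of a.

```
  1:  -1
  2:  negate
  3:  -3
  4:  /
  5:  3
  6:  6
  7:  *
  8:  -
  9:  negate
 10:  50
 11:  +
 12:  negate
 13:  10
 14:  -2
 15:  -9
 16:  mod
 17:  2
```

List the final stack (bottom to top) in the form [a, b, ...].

[-68, 10, -2, 2]

-1      -1
negate  1
-3      1 -3
/       0
3       0 3
6       0 3 6
*       0 18
-       -18
negate  18
50      18 50
+       68
negate  -68
10      -68 10
-2      -68 10 -2
-9      -68 10 -2 -9
mod     -68 10 -2
2       -68 10 -2 2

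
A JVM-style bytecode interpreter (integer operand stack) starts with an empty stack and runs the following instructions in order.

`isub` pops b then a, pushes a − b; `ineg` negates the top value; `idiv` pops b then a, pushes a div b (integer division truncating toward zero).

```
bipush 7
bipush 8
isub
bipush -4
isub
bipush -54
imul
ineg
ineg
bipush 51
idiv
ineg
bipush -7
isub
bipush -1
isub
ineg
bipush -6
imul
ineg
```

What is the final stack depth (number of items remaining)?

1

bipush 7   → [7]
bipush 8   → [7, 8]
isub       → [-1]
bipush -4  → [-1, -4]
isub       → [3]
bipush -54 → [3, -54]
imul       → [-162]
ineg       → [162]
ineg       → [-162]
bipush 51  → [-162, 51]
idiv       → [-3]
ineg       → [3]
bipush -7  → [3, -7]
isub       → [10]
bipush -1  → [10, -1]
isub       → [11]
ineg       → [-11]
bipush -6  → [-11, -6]
imul       → [66]
ineg       → [-66]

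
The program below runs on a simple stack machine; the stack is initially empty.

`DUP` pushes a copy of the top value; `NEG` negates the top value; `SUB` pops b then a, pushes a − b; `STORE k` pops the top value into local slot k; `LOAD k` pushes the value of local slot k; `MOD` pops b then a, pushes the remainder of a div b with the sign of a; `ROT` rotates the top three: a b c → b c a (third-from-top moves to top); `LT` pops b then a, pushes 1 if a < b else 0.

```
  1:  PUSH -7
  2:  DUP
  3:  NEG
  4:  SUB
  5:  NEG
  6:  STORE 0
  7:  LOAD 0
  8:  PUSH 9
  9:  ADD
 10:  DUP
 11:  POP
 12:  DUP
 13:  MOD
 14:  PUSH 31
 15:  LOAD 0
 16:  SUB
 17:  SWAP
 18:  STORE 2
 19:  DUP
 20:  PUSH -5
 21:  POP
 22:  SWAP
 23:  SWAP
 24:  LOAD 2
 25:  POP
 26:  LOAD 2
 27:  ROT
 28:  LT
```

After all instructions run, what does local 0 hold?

14

PUSH -7  -7
DUP      -7 -7
NEG      -7 7
SUB      -14
NEG      14
STORE 0  (empty)
LOAD 0   14
PUSH 9   14 9
ADD      23
DUP      23 23
POP      23
DUP      23 23
MOD      0
PUSH 31  0 31
LOAD 0   0 31 14
SUB      0 17
SWAP     17 0
STORE 2  17
DUP      17 17
PUSH -5  17 17 -5
POP      17 17
SWAP     17 17
SWAP     17 17
LOAD 2   17 17 0
POP      17 17
LOAD 2   17 17 0
ROT      17 0 17
LT       17 1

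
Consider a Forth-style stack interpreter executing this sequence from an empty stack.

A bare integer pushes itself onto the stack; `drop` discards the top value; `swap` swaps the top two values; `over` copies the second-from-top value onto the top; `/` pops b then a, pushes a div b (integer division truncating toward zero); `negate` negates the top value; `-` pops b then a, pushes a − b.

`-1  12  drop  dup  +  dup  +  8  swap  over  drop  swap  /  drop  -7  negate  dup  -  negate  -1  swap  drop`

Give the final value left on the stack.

-1     : [-1]
12     : [-1, 12]
drop   : [-1]
dup    : [-1, -1]
+      : [-2]
dup    : [-2, -2]
+      : [-4]
8      : [-4, 8]
swap   : [8, -4]
over   : [8, -4, 8]
drop   : [8, -4]
swap   : [-4, 8]
/      : [0]
drop   : []
-7     : [-7]
negate : [7]
dup    : [7, 7]
-      : [0]
negate : [0]
-1     : [0, -1]
swap   : [-1, 0]
drop   : [-1]

-1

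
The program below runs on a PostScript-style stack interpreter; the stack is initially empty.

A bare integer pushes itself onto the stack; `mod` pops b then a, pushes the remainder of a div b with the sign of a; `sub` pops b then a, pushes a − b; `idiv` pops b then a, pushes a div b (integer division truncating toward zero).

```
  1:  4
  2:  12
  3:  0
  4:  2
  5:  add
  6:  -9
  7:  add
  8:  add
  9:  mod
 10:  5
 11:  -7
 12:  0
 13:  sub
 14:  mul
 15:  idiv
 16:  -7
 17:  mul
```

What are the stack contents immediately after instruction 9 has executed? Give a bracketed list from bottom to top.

4   -> [4]
12  -> [4, 12]
0   -> [4, 12, 0]
2   -> [4, 12, 0, 2]
add -> [4, 12, 2]
-9  -> [4, 12, 2, -9]
add -> [4, 12, -7]
add -> [4, 5]
mod -> [4]

[4]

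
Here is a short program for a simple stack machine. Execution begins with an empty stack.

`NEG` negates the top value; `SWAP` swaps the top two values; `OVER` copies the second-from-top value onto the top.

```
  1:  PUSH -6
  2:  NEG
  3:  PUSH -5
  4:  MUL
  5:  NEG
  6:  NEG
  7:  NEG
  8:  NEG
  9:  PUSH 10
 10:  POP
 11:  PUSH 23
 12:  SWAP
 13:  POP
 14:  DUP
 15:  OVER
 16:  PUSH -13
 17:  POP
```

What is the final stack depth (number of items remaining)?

PUSH -6  → -6
NEG      → 6
PUSH -5  → 6 -5
MUL      → -30
NEG      → 30
NEG      → -30
NEG      → 30
NEG      → -30
PUSH 10  → -30 10
POP      → -30
PUSH 23  → -30 23
SWAP     → 23 -30
POP      → 23
DUP      → 23 23
OVER     → 23 23 23
PUSH -13 → 23 23 23 -13
POP      → 23 23 23

3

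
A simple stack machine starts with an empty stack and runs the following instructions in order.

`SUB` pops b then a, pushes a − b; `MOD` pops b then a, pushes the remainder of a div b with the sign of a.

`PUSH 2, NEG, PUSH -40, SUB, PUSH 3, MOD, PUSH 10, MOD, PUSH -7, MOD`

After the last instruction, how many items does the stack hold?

PUSH 2    [2]
NEG       [-2]
PUSH -40  [-2, -40]
SUB       [38]
PUSH 3    [38, 3]
MOD       [2]
PUSH 10   [2, 10]
MOD       [2]
PUSH -7   [2, -7]
MOD       [2]

1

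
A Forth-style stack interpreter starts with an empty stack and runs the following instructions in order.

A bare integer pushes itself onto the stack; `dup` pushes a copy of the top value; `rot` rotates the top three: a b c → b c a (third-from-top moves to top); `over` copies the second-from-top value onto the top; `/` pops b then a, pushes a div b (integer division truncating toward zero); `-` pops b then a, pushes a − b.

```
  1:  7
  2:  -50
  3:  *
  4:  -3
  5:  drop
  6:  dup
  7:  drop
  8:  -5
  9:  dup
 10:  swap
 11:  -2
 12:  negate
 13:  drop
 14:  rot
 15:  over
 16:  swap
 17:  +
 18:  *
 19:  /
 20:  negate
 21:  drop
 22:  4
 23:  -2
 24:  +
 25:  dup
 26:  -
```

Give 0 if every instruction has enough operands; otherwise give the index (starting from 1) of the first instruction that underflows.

0

7       [7]
-50     [7, -50]
*       [-350]
-3      [-350, -3]
drop    [-350]
dup     [-350, -350]
drop    [-350]
-5      [-350, -5]
dup     [-350, -5, -5]
swap    [-350, -5, -5]
-2      [-350, -5, -5, -2]
negate  [-350, -5, -5, 2]
drop    [-350, -5, -5]
rot     [-5, -5, -350]
over    [-5, -5, -350, -5]
swap    [-5, -5, -5, -350]
+       [-5, -5, -355]
*       [-5, 1775]
/       [0]
negate  [0]
drop    []
4       [4]
-2      [4, -2]
+       [2]
dup     [2, 2]
-       [0]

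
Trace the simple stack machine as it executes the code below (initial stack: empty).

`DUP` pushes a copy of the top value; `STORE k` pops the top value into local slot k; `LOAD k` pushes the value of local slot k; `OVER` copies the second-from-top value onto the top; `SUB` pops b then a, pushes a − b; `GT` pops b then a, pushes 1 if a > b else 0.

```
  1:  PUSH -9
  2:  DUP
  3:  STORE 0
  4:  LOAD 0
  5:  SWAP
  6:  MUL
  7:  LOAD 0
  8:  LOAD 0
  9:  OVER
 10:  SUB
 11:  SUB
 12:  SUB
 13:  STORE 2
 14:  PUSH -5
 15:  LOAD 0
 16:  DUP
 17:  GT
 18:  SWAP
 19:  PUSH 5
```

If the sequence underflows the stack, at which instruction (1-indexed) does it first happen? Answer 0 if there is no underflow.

0

PUSH -9 → -9
DUP     → -9 -9
STORE 0 → -9
LOAD 0  → -9 -9
SWAP    → -9 -9
MUL     → 81
LOAD 0  → 81 -9
LOAD 0  → 81 -9 -9
OVER    → 81 -9 -9 -9
SUB     → 81 -9 0
SUB     → 81 -9
SUB     → 90
STORE 2 → (empty)
PUSH -5 → -5
LOAD 0  → -5 -9
DUP     → -5 -9 -9
GT      → -5 0
SWAP    → 0 -5
PUSH 5  → 0 -5 5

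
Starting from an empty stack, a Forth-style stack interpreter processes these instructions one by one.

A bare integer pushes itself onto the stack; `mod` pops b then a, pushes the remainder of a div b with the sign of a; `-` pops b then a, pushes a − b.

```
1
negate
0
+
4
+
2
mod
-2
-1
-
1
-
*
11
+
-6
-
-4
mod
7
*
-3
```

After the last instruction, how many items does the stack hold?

2

1      → 1
negate → -1
0      → -1 0
+      → -1
4      → -1 4
+      → 3
2      → 3 2
mod    → 1
-2     → 1 -2
-1     → 1 -2 -1
-      → 1 -1
1      → 1 -1 1
-      → 1 -2
*      → -2
11     → -2 11
+      → 9
-6     → 9 -6
-      → 15
-4     → 15 -4
mod    → 3
7      → 3 7
*      → 21
-3     → 21 -3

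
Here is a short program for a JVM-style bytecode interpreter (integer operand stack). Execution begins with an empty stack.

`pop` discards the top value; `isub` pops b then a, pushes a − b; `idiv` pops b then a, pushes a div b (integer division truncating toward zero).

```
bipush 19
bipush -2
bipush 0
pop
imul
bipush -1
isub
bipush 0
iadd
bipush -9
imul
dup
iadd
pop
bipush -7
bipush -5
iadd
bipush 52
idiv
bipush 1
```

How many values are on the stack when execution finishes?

bipush 19  19
bipush -2  19 -2
bipush 0   19 -2 0
pop        19 -2
imul       -38
bipush -1  -38 -1
isub       -37
bipush 0   -37 0
iadd       -37
bipush -9  -37 -9
imul       333
dup        333 333
iadd       666
pop        (empty)
bipush -7  -7
bipush -5  -7 -5
iadd       -12
bipush 52  -12 52
idiv       0
bipush 1   0 1

2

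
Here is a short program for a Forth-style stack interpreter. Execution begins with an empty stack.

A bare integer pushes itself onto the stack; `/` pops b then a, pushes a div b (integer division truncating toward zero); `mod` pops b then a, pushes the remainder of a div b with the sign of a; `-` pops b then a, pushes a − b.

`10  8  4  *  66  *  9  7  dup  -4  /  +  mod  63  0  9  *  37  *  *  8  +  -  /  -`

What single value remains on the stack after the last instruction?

10   [10]
8    [10, 8]
4    [10, 8, 4]
*    [10, 32]
66   [10, 32, 66]
*    [10, 2112]
9    [10, 2112, 9]
7    [10, 2112, 9, 7]
dup  [10, 2112, 9, 7, 7]
-4   [10, 2112, 9, 7, 7, -4]
/    [10, 2112, 9, 7, -1]
+    [10, 2112, 9, 6]
mod  [10, 2112, 3]
63   [10, 2112, 3, 63]
0    [10, 2112, 3, 63, 0]
9    [10, 2112, 3, 63, 0, 9]
*    [10, 2112, 3, 63, 0]
37   [10, 2112, 3, 63, 0, 37]
*    [10, 2112, 3, 63, 0]
*    [10, 2112, 3, 0]
8    [10, 2112, 3, 0, 8]
+    [10, 2112, 3, 8]
-    [10, 2112, -5]
/    [10, -422]
-    [432]

432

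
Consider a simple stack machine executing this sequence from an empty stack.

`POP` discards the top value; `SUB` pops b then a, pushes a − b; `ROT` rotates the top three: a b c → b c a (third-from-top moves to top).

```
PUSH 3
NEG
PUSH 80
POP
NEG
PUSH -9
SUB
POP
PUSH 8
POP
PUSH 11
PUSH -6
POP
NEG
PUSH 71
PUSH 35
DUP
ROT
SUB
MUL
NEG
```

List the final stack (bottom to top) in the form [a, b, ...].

[-11, 1260]

PUSH 3   3
NEG      -3
PUSH 80  -3 80
POP      -3
NEG      3
PUSH -9  3 -9
SUB      12
POP      (empty)
PUSH 8   8
POP      (empty)
PUSH 11  11
PUSH -6  11 -6
POP      11
NEG      -11
PUSH 71  -11 71
PUSH 35  -11 71 35
DUP      -11 71 35 35
ROT      -11 35 35 71
SUB      -11 35 -36
MUL      -11 -1260
NEG      -11 1260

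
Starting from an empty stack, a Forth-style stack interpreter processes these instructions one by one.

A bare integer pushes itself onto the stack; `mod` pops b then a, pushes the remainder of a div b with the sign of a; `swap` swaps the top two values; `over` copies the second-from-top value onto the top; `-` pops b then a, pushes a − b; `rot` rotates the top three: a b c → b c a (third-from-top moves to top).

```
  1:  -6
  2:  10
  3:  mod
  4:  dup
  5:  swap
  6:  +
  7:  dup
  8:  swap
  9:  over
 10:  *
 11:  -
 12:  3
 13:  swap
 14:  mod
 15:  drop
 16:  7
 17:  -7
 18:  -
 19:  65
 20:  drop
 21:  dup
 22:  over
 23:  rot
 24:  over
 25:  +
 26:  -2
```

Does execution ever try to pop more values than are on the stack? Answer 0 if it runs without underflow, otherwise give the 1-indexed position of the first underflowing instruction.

0

-6   -> [-6]
10   -> [-6, 10]
mod  -> [-6]
dup  -> [-6, -6]
swap -> [-6, -6]
+    -> [-12]
dup  -> [-12, -12]
swap -> [-12, -12]
over -> [-12, -12, -12]
*    -> [-12, 144]
-    -> [-156]
3    -> [-156, 3]
swap -> [3, -156]
mod  -> [3]
drop -> []
7    -> [7]
-7   -> [7, -7]
-    -> [14]
65   -> [14, 65]
drop -> [14]
dup  -> [14, 14]
over -> [14, 14, 14]
rot  -> [14, 14, 14]
over -> [14, 14, 14, 14]
+    -> [14, 14, 28]
-2   -> [14, 14, 28, -2]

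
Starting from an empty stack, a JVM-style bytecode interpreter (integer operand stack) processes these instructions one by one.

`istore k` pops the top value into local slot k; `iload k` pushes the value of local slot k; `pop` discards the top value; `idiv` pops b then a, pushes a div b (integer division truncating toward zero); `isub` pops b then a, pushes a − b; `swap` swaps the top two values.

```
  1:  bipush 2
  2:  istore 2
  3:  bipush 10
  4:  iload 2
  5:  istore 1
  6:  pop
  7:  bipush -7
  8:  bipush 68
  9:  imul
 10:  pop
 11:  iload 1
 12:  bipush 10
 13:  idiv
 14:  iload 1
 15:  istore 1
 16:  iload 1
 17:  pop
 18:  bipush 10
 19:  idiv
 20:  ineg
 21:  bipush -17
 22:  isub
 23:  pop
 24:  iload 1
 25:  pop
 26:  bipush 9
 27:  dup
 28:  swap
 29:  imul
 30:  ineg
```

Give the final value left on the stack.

-81

bipush 2    [2]
istore 2    []
bipush 10   [10]
iload 2     [10, 2]
istore 1    [10]
pop         []
bipush -7   [-7]
bipush 68   [-7, 68]
imul        [-476]
pop         []
iload 1     [2]
bipush 10   [2, 10]
idiv        [0]
iload 1     [0, 2]
istore 1    [0]
iload 1     [0, 2]
pop         [0]
bipush 10   [0, 10]
idiv        [0]
ineg        [0]
bipush -17  [0, -17]
isub        [17]
pop         []
iload 1     [2]
pop         []
bipush 9    [9]
dup         [9, 9]
swap        [9, 9]
imul        [81]
ineg        [-81]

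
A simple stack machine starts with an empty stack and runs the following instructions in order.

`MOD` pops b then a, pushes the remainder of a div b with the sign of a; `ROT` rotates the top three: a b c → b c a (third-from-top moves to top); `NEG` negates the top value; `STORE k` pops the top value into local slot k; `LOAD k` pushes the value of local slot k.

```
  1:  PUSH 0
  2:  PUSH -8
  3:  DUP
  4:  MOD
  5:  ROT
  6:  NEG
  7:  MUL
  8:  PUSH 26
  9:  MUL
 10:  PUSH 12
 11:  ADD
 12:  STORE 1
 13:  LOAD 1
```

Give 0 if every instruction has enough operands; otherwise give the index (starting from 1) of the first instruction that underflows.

5

PUSH 0  → 0
PUSH -8 → 0 -8
DUP     → 0 -8 -8
MOD     → 0 0
ROT  — needs 3 operands, stack has 2 → underflow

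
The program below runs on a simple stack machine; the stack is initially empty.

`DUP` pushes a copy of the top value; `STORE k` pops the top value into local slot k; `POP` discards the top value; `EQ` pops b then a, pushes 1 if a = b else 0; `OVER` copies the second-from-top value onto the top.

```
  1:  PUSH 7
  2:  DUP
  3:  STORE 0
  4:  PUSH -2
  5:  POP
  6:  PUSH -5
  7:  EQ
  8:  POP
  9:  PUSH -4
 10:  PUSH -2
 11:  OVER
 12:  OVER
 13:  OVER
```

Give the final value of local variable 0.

PUSH 7   [7]
DUP      [7, 7]
STORE 0  [7]
PUSH -2  [7, -2]
POP      [7]
PUSH -5  [7, -5]
EQ       [0]
POP      []
PUSH -4  [-4]
PUSH -2  [-4, -2]
OVER     [-4, -2, -4]
OVER     [-4, -2, -4, -2]
OVER     [-4, -2, -4, -2, -4]

7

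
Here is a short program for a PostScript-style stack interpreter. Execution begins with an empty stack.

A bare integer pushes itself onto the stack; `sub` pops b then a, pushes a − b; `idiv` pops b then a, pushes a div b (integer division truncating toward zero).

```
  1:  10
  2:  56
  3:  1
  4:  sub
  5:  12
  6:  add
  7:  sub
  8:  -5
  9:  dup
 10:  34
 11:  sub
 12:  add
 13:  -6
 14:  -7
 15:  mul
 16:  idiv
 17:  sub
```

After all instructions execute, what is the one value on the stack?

10   : 10
56   : 10 56
1    : 10 56 1
sub  : 10 55
12   : 10 55 12
add  : 10 67
sub  : -57
-5   : -57 -5
dup  : -57 -5 -5
34   : -57 -5 -5 34
sub  : -57 -5 -39
add  : -57 -44
-6   : -57 -44 -6
-7   : -57 -44 -6 -7
mul  : -57 -44 42
idiv : -57 -1
sub  : -56

-56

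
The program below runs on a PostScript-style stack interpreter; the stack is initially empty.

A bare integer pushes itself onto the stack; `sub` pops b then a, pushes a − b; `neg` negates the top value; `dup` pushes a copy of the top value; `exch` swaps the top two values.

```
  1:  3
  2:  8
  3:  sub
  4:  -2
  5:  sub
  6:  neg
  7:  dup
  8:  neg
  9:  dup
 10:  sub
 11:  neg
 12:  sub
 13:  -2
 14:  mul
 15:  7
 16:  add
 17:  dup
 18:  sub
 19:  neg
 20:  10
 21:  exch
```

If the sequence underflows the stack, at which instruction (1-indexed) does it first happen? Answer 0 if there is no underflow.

0

3    : 3
8    : 3 8
sub  : -5
-2   : -5 -2
sub  : -3
neg  : 3
dup  : 3 3
neg  : 3 -3
dup  : 3 -3 -3
sub  : 3 0
neg  : 3 0
sub  : 3
-2   : 3 -2
mul  : -6
7    : -6 7
add  : 1
dup  : 1 1
sub  : 0
neg  : 0
10   : 0 10
exch : 10 0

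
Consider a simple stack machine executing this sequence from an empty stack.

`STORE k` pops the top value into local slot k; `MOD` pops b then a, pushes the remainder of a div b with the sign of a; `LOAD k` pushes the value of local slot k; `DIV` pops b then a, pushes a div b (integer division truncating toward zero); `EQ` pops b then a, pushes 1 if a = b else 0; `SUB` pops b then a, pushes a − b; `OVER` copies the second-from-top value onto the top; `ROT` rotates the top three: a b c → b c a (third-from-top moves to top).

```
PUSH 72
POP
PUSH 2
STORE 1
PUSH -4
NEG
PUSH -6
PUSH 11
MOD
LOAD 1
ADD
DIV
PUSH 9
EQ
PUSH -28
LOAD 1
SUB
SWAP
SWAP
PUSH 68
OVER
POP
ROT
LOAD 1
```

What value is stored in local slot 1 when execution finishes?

2

PUSH 72  -> [72]
POP      -> []
PUSH 2   -> [2]
STORE 1  -> []
PUSH -4  -> [-4]
NEG      -> [4]
PUSH -6  -> [4, -6]
PUSH 11  -> [4, -6, 11]
MOD      -> [4, -6]
LOAD 1   -> [4, -6, 2]
ADD      -> [4, -4]
DIV      -> [-1]
PUSH 9   -> [-1, 9]
EQ       -> [0]
PUSH -28 -> [0, -28]
LOAD 1   -> [0, -28, 2]
SUB      -> [0, -30]
SWAP     -> [-30, 0]
SWAP     -> [0, -30]
PUSH 68  -> [0, -30, 68]
OVER     -> [0, -30, 68, -30]
POP      -> [0, -30, 68]
ROT      -> [-30, 68, 0]
LOAD 1   -> [-30, 68, 0, 2]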